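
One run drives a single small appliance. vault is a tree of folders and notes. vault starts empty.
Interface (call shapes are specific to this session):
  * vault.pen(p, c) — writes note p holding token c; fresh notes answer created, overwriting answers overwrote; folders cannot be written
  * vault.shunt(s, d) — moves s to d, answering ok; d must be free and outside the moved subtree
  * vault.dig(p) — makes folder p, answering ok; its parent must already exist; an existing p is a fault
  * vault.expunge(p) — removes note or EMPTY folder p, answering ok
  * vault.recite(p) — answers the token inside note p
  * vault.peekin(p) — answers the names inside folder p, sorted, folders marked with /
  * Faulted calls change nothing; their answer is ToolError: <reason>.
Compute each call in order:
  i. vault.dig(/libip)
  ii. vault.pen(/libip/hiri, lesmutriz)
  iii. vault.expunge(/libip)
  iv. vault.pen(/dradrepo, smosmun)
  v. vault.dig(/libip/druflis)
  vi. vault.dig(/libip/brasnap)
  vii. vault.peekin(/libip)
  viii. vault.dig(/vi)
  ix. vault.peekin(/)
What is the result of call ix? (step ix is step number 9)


Now I run vault.dig(p→/libip), → ok.
I use vault.pen(p→/libip/hiri, c→lesmutriz), — result: created.
Next I call vault.expunge(p→/libip), — result: ToolError: not empty.
I invoke vault.pen(p→/dradrepo, c→smosmun), and get created.
I use vault.dig(p→/libip/druflis), which returns ok.
Now I run vault.dig(p→/libip/brasnap), and see ok.
I invoke vault.peekin(p→/libip), → [brasnap/, druflis/, hiri].
Using vault.dig(p→/vi), — result: ok.
Using vault.peekin(p→/), giving [dradrepo, libip/, vi/].

Answer: [dradrepo, libip/, vi/]


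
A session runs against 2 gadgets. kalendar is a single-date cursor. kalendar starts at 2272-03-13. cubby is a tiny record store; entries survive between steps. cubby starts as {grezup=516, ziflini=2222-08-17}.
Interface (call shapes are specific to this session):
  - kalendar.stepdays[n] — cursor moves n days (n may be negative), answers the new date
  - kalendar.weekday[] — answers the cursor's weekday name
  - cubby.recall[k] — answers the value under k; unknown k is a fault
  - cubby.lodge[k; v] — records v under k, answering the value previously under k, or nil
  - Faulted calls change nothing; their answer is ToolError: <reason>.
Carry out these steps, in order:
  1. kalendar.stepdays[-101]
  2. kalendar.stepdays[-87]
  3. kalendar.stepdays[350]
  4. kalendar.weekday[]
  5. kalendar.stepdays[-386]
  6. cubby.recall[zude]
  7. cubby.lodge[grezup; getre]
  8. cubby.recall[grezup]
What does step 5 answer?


Answer: 2271-08-02

Derivation:
$ stepdays n='-101'
  2271-12-03
$ stepdays n='-87'
  2271-09-07
$ stepdays n='350'
  2272-08-22
$ weekday
  Thursday
$ stepdays n='-386'
  2271-08-02
$ recall k='zude'
  ToolError: no such key zude
$ lodge k='grezup' v='getre'
  516
$ recall k='grezup'
  getre


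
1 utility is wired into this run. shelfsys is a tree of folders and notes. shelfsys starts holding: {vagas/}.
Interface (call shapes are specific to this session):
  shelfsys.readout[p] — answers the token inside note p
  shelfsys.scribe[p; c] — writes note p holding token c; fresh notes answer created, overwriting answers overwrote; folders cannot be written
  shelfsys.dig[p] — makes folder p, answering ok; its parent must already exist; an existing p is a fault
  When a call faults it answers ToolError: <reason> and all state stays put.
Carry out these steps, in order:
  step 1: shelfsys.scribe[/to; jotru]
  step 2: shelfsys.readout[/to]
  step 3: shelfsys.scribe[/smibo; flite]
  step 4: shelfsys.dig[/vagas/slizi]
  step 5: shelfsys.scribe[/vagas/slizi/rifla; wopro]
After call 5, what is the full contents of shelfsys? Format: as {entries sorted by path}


Answer: {smibo=flite, to=jotru, vagas/, vagas/slizi/, vagas/slizi/rifla=wopro}

Derivation:
% 1. scribe(p: /to, c: jotru) => created
% 2. readout(p: /to) => jotru
% 3. scribe(p: /smibo, c: flite) => created
% 4. dig(p: /vagas/slizi) => ok
% 5. scribe(p: /vagas/slizi/rifla, c: wopro) => created


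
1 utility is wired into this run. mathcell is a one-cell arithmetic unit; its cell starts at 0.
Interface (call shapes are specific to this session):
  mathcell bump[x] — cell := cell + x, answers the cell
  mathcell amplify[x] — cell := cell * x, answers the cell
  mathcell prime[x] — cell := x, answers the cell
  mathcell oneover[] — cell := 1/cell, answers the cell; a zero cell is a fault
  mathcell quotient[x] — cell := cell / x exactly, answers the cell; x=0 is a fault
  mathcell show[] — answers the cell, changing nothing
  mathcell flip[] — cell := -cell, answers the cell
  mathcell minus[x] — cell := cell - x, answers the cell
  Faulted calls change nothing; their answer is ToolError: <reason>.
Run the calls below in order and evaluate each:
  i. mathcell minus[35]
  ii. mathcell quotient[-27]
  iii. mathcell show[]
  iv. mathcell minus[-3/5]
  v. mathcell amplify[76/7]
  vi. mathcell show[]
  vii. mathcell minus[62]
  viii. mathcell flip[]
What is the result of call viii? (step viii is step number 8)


I use mathcell minus using x=35, → -35.
Using mathcell quotient using x=-27, giving 35/27.
Next I call mathcell show(), giving 35/27.
Then mathcell minus using x=-3/5, and observe 256/135.
Using mathcell amplify using x=76/7, which returns 19456/945.
Invoking mathcell show(), giving 19456/945.
Now I run mathcell minus using x=62, which returns -39134/945.
Invoking mathcell flip(), giving 39134/945.

Answer: 39134/945


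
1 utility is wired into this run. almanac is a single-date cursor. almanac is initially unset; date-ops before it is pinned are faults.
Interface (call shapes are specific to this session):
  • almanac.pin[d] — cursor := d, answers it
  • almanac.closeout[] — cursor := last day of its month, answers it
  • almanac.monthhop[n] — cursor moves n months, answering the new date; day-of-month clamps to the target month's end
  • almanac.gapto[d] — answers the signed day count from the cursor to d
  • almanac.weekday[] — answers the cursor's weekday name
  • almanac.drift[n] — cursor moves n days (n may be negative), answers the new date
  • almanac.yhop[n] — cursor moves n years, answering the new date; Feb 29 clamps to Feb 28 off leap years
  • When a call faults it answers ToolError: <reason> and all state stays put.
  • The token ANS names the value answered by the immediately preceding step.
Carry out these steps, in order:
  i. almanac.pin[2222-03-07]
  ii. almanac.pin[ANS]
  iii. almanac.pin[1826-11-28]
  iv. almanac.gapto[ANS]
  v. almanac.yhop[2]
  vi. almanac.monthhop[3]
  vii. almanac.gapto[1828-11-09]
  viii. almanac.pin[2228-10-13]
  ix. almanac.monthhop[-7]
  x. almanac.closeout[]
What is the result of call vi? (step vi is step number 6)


Act: almanac.pin[d→2222-03-07]
Obs: 2222-03-07
Act: almanac.pin[d→ANS]
Obs: 2222-03-07
Act: almanac.pin[d→1826-11-28]
Obs: 1826-11-28
Act: almanac.gapto[d→ANS]
Obs: 0
Act: almanac.yhop[n→2]
Obs: 1828-11-28
Act: almanac.monthhop[n→3]
Obs: 1829-02-28
Act: almanac.gapto[d→1828-11-09]
Obs: -111
Act: almanac.pin[d→2228-10-13]
Obs: 2228-10-13
Act: almanac.monthhop[n→-7]
Obs: 2228-03-13
Act: almanac.closeout[]
Obs: 2228-03-31

Answer: 1829-02-28


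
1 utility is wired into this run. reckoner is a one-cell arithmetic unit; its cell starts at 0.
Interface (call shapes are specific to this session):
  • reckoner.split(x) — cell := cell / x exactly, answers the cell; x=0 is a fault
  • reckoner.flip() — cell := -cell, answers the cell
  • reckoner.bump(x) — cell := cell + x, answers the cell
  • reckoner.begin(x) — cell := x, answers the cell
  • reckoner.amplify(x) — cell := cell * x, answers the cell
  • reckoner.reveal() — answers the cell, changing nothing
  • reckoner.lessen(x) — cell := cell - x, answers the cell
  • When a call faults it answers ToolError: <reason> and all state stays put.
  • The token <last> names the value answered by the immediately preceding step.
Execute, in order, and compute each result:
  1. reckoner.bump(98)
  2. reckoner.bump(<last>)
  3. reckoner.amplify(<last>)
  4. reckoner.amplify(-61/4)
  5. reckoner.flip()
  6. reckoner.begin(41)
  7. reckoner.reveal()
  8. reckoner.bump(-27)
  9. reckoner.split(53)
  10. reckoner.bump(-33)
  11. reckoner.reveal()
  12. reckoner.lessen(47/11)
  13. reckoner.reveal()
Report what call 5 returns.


Answer: 585844

Derivation:
>>> reckoner.bump x=98
:: 98
>>> reckoner.bump x=<last>
:: 196
>>> reckoner.amplify x=<last>
:: 38416
>>> reckoner.amplify x=-61/4
:: -585844
>>> reckoner.flip
:: 585844
>>> reckoner.begin x=41
:: 41
>>> reckoner.reveal
:: 41
>>> reckoner.bump x=-27
:: 14
>>> reckoner.split x=53
:: 14/53
>>> reckoner.bump x=-33
:: -1735/53
>>> reckoner.reveal
:: -1735/53
>>> reckoner.lessen x=47/11
:: -21576/583
>>> reckoner.reveal
:: -21576/583


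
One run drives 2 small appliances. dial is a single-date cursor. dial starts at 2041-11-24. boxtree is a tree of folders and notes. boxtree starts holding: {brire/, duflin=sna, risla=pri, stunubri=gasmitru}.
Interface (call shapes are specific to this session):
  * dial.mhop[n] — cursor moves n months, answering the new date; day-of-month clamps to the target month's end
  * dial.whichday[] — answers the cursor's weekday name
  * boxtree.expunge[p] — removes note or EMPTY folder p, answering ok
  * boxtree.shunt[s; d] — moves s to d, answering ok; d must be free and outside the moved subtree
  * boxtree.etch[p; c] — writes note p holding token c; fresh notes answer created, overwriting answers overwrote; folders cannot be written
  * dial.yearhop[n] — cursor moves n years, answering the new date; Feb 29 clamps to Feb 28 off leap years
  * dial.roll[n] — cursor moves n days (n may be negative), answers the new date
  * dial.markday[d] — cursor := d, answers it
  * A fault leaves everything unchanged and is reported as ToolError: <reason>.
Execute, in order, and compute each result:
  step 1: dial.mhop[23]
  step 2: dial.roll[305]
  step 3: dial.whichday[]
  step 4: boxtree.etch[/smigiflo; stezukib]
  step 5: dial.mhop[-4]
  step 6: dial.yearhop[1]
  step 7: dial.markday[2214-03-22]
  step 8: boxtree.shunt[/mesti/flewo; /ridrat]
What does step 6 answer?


Answer: 2045-04-24

Derivation:
Act: dial.mhop[23]
Obs: 2043-10-24
Act: dial.roll[305]
Obs: 2044-08-24
Act: dial.whichday[]
Obs: Wednesday
Act: boxtree.etch[/smigiflo; stezukib]
Obs: created
Act: dial.mhop[-4]
Obs: 2044-04-24
Act: dial.yearhop[1]
Obs: 2045-04-24
Act: dial.markday[2214-03-22]
Obs: 2214-03-22
Act: boxtree.shunt[/mesti/flewo; /ridrat]
Obs: ToolError: not found


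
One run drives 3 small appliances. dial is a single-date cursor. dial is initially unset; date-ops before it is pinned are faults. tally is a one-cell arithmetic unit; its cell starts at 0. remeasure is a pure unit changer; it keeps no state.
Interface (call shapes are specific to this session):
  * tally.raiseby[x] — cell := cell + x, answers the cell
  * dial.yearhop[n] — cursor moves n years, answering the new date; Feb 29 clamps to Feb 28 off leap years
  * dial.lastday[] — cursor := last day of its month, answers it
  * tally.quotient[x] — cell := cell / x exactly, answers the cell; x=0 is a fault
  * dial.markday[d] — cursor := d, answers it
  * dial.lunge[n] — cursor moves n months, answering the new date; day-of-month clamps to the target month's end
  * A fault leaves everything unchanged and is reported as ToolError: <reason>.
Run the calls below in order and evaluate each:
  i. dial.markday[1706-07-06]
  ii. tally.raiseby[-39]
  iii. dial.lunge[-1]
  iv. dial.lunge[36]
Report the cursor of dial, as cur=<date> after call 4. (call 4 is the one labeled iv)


Answer: cur=1709-06-06

Derivation:
~$ dial.markday d: 1706-07-06
:: 1706-07-06
~$ tally.raiseby x: -39
:: -39
~$ dial.lunge n: -1
:: 1706-06-06
~$ dial.lunge n: 36
:: 1709-06-06


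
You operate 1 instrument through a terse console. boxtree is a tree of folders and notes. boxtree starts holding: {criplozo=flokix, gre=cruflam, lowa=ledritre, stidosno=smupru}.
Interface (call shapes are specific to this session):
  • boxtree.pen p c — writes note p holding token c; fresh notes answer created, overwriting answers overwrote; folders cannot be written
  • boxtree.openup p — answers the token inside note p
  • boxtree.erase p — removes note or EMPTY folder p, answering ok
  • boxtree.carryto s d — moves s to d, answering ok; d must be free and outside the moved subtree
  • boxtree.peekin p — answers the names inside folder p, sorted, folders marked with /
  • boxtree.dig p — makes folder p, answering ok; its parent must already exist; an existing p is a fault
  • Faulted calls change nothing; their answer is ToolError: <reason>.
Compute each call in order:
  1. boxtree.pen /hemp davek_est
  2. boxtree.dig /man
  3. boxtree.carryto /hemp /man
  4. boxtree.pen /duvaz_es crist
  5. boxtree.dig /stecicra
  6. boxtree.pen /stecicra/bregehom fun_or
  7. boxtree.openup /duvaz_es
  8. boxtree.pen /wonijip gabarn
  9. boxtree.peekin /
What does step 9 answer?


Do: boxtree.pen[/hemp; davek_est]
See: created
Do: boxtree.dig[/man]
See: ok
Do: boxtree.carryto[/hemp; /man]
See: ToolError: exists
Do: boxtree.pen[/duvaz_es; crist]
See: created
Do: boxtree.dig[/stecicra]
See: ok
Do: boxtree.pen[/stecicra/bregehom; fun_or]
See: created
Do: boxtree.openup[/duvaz_es]
See: crist
Do: boxtree.pen[/wonijip; gabarn]
See: created
Do: boxtree.peekin[/]
See: [criplozo, duvaz_es, gre, hemp, lowa, man/, stecicra/, stidosno, wonijip]

Answer: [criplozo, duvaz_es, gre, hemp, lowa, man/, stecicra/, stidosno, wonijip]


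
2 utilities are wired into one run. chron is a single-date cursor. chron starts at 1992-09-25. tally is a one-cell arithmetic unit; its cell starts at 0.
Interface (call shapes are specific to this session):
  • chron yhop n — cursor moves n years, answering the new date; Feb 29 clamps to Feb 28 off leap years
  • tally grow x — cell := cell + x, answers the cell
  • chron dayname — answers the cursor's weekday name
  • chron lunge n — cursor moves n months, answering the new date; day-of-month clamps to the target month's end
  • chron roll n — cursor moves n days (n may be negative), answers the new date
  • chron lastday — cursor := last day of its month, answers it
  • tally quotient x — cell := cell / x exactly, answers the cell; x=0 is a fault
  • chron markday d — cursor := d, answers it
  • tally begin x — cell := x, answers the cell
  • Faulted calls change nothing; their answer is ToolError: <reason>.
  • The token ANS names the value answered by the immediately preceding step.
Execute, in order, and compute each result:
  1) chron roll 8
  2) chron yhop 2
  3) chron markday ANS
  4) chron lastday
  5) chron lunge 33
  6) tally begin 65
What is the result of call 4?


Answer: 1994-10-31

Derivation:
Act: chron roll[n→8]
Obs: 1992-10-03
Act: chron yhop[n→2]
Obs: 1994-10-03
Act: chron markday[d→ANS]
Obs: 1994-10-03
Act: chron lastday[]
Obs: 1994-10-31
Act: chron lunge[n→33]
Obs: 1997-07-31
Act: tally begin[x→65]
Obs: 65


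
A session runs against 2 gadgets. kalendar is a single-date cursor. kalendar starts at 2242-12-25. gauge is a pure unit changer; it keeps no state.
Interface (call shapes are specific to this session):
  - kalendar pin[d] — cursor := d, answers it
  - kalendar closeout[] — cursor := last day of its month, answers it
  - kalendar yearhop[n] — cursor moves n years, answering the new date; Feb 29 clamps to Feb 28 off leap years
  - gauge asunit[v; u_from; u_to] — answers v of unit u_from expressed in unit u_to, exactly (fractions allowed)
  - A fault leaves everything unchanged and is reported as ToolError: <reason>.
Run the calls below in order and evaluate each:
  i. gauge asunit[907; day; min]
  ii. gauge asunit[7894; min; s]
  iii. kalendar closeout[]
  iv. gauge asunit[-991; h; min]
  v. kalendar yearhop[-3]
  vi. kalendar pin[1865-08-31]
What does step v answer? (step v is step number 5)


Invoking gauge asunit(v→907, u_from→day, u_to→min): 1306080.
Using gauge asunit(v→7894, u_from→min, u_to→s), and observe 473640.
Invoking kalendar closeout, and get 2242-12-31.
Then gauge asunit(v→-991, u_from→h, u_to→min), → -59460.
Then kalendar yearhop(n→-3), and see 2239-12-31.
Calling kalendar pin(d→1865-08-31): 1865-08-31.

Answer: 2239-12-31


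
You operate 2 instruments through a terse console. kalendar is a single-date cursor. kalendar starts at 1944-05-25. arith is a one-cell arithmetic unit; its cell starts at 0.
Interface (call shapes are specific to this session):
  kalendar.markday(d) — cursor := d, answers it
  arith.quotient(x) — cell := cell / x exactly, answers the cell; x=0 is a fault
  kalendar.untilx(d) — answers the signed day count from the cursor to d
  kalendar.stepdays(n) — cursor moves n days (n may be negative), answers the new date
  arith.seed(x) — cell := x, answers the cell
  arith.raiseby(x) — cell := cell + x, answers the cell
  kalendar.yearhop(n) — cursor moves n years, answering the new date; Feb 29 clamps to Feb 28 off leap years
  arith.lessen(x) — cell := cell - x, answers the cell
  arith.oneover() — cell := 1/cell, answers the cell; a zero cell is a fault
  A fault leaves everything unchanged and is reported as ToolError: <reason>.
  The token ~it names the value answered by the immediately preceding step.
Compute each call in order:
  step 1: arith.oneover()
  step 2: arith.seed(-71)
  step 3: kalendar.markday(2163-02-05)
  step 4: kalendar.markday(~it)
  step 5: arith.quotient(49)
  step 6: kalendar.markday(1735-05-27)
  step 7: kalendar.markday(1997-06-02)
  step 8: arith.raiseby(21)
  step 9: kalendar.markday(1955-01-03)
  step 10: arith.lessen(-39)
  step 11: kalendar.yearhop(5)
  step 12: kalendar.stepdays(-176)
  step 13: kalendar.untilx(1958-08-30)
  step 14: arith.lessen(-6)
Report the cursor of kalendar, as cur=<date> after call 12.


// 1. arith.oneover() => ToolError: reciprocal of zero
// 2. arith.seed(x: -71) => -71
// 3. kalendar.markday(d: 2163-02-05) => 2163-02-05
// 4. kalendar.markday(d: ~it) => 2163-02-05
// 5. arith.quotient(x: 49) => -71/49
// 6. kalendar.markday(d: 1735-05-27) => 1735-05-27
// 7. kalendar.markday(d: 1997-06-02) => 1997-06-02
// 8. arith.raiseby(x: 21) => 958/49
// 9. kalendar.markday(d: 1955-01-03) => 1955-01-03
// 10. arith.lessen(x: -39) => 2869/49
// 11. kalendar.yearhop(n: 5) => 1960-01-03
// 12. kalendar.stepdays(n: -176) => 1959-07-11
// 13. kalendar.untilx(d: 1958-08-30) => -315
// 14. arith.lessen(x: -6) => 3163/49

Answer: cur=1959-07-11


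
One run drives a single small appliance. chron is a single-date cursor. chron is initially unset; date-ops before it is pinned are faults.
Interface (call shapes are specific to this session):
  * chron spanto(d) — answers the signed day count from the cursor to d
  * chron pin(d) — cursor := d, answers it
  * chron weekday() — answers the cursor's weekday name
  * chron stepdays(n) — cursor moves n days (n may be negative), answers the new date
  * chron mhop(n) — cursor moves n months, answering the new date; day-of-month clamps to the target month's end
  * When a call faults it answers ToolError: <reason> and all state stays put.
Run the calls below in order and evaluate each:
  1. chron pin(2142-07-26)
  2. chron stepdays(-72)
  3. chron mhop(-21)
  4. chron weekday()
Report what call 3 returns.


I run chron pin on d: 2142-07-26, which returns 2142-07-26.
Next I call chron stepdays on n: -72, yielding 2142-05-15.
I invoke chron mhop on n: -21, — result: 2140-08-15.
Then chron weekday(), and get Monday.

Answer: 2140-08-15


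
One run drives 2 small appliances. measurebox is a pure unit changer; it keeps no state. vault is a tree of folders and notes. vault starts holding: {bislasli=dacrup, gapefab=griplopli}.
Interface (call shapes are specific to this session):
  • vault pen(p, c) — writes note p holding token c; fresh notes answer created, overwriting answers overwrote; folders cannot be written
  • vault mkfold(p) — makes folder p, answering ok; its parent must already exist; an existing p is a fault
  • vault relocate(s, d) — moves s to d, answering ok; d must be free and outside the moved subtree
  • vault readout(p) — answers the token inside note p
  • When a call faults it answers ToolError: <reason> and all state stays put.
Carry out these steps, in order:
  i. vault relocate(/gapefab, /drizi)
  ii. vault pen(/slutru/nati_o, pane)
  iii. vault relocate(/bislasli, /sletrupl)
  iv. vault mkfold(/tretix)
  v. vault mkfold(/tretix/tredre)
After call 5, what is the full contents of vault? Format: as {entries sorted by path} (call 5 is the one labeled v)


[in] vault relocate /gapefab /drizi
[out] ok
[in] vault pen /slutru/nati_o pane
[out] ToolError: no parent
[in] vault relocate /bislasli /sletrupl
[out] ok
[in] vault mkfold /tretix
[out] ok
[in] vault mkfold /tretix/tredre
[out] ok

Answer: {drizi=griplopli, sletrupl=dacrup, tretix/, tretix/tredre/}


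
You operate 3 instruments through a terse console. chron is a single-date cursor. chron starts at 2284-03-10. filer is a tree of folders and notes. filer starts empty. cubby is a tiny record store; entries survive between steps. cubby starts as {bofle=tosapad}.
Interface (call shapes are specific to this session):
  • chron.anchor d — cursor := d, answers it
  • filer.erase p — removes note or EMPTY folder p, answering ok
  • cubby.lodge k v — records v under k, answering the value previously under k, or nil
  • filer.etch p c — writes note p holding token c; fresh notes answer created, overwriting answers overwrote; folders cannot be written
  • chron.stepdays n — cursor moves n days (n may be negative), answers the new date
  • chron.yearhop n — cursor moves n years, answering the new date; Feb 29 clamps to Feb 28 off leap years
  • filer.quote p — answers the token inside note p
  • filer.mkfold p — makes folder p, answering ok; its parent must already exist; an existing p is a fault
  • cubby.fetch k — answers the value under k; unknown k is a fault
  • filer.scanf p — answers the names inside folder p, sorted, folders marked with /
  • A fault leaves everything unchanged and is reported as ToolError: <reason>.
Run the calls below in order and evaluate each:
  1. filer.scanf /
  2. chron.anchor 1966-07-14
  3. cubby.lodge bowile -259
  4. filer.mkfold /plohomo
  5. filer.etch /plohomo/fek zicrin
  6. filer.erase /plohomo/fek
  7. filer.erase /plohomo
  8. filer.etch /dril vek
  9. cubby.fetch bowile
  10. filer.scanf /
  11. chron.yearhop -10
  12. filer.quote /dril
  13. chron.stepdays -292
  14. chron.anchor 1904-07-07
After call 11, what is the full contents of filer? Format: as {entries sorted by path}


-- filer.scanf(p→/) -> []
-- chron.anchor(d→1966-07-14) -> 1966-07-14
-- cubby.lodge(k→bowile, v→-259) -> nil
-- filer.mkfold(p→/plohomo) -> ok
-- filer.etch(p→/plohomo/fek, c→zicrin) -> created
-- filer.erase(p→/plohomo/fek) -> ok
-- filer.erase(p→/plohomo) -> ok
-- filer.etch(p→/dril, c→vek) -> created
-- cubby.fetch(k→bowile) -> -259
-- filer.scanf(p→/) -> [dril]
-- chron.yearhop(n→-10) -> 1956-07-14
-- filer.quote(p→/dril) -> vek
-- chron.stepdays(n→-292) -> 1955-09-26
-- chron.anchor(d→1904-07-07) -> 1904-07-07

Answer: {dril=vek}


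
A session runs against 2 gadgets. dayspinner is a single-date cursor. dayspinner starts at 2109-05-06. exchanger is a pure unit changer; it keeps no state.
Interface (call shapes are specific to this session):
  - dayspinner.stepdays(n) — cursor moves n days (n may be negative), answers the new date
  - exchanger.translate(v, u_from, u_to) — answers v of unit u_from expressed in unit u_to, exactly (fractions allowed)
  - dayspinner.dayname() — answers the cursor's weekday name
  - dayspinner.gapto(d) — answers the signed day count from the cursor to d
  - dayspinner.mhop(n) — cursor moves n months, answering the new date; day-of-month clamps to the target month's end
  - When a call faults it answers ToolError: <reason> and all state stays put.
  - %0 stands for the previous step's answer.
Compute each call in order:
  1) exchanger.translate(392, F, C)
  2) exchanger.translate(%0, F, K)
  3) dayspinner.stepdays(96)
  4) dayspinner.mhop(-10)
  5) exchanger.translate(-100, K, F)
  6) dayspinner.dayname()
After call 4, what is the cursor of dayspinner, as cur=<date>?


~$ translate v=392 u_from=F u_to=C
  200
~$ translate v=%0 u_from=F u_to=K
  21989/60
~$ stepdays n=96
  2109-08-10
~$ mhop n=-10
  2108-10-10
~$ translate v=-100 u_from=K u_to=F
  -63967/100
~$ dayname
  Wednesday

Answer: cur=2108-10-10


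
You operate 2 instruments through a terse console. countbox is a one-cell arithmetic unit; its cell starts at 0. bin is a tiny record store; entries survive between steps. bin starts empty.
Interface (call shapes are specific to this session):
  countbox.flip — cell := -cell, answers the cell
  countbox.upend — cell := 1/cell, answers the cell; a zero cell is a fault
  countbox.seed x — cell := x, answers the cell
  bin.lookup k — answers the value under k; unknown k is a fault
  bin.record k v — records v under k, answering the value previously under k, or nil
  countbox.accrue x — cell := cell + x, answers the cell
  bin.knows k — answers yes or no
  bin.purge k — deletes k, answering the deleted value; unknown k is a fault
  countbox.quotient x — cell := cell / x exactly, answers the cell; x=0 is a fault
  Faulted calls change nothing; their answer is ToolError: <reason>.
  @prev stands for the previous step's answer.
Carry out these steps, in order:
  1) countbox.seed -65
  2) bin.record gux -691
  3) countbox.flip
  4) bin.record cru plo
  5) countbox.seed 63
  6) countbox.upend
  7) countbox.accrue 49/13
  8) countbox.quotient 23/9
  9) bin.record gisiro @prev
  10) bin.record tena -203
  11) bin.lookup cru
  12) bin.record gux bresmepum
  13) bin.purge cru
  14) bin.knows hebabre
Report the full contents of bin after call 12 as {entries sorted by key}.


I invoke countbox.seed with x=-65, → -65.
Using bin.record with k=gux, v=-691, — result: nil.
I call countbox.flip, and observe 65.
I call bin.record with k=cru, v=plo, — result: nil.
Next I call countbox.seed with x=63, and see 63.
I try countbox.upend(), and observe 1/63.
I use countbox.accrue with x=49/13, and get 3100/819.
Then countbox.quotient with x=23/9, → 3100/2093.
I try bin.record with k=gisiro, v=@prev, — result: nil.
I use bin.record with k=tena, v=-203, → nil.
Now I run bin.lookup with k=cru, which returns plo.
Now I run bin.record with k=gux, v=bresmepum, yielding -691.
I try bin.purge with k=cru, — result: plo.
I use bin.knows with k=hebabre, → no.

Answer: {cru=plo, gisiro=3100/2093, gux=bresmepum, tena=-203}


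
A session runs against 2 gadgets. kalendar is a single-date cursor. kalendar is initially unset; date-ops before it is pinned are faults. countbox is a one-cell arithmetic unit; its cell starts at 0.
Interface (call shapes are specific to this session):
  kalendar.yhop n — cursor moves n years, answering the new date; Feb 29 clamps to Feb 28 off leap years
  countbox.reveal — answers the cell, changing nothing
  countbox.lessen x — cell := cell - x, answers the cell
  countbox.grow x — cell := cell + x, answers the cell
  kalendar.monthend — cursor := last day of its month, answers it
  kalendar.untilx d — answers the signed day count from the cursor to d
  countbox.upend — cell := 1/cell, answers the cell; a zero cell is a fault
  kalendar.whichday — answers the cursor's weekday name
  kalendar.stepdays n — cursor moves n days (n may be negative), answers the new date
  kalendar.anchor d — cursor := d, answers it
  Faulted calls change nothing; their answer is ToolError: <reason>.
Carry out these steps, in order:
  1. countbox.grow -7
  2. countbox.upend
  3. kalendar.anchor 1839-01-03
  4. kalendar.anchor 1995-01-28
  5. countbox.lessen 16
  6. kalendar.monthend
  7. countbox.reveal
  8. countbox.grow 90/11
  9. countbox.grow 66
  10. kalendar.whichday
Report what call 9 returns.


Then grow with x=-7, giving -7.
I use upend(), yielding -1/7.
I invoke anchor with d=1839-01-03, — result: 1839-01-03.
I use anchor with d=1995-01-28, and observe 1995-01-28.
I invoke lessen with x=16: -113/7.
I use monthend(), → 1995-01-31.
Calling reveal, which returns -113/7.
Invoking grow with x=90/11, — result: -613/77.
Then grow with x=66, and get 4469/77.
I call whichday, → Tuesday.

Answer: 4469/77


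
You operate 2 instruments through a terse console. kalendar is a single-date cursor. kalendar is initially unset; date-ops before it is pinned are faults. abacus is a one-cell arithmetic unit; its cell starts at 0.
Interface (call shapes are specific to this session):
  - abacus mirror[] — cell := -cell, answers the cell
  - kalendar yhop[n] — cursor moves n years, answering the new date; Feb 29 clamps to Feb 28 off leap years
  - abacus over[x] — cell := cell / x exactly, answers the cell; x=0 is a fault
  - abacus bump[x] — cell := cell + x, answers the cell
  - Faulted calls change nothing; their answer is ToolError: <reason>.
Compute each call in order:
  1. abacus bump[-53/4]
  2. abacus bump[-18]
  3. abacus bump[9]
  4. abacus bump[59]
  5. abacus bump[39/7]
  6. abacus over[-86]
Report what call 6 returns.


Answer: -1185/2408

Derivation:
·→ abacus bump(x: -53/4)
·← -53/4
·→ abacus bump(x: -18)
·← -125/4
·→ abacus bump(x: 9)
·← -89/4
·→ abacus bump(x: 59)
·← 147/4
·→ abacus bump(x: 39/7)
·← 1185/28
·→ abacus over(x: -86)
·← -1185/2408


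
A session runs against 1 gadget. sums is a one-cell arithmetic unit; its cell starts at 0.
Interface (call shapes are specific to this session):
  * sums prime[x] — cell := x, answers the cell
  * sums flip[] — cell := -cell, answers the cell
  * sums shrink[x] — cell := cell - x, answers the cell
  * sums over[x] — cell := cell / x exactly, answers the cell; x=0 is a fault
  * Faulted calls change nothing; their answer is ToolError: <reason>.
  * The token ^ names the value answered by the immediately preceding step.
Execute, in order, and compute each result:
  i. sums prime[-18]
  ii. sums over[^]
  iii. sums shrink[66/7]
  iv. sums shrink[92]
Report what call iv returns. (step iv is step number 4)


Then sums prime passing x=-18, and get -18.
Using sums over passing x=^: 1.
I call sums shrink passing x=66/7: -59/7.
Calling sums shrink passing x=92, — result: -703/7.

Answer: -703/7


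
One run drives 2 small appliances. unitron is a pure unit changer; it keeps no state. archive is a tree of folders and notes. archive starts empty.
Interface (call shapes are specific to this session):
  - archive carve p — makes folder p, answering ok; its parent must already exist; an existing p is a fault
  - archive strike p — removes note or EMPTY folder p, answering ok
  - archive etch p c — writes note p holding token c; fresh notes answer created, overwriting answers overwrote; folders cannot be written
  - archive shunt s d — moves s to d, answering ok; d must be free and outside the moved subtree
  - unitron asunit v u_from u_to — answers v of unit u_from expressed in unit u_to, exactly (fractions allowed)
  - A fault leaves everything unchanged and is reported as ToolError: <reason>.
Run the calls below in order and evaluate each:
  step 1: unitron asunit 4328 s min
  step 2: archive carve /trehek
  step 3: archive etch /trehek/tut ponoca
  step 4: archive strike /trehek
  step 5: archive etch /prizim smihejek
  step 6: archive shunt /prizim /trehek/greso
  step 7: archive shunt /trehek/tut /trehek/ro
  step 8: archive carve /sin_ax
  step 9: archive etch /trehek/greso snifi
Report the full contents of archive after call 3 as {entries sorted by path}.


Answer: {trehek/, trehek/tut=ponoca}

Derivation:
>>> unitron asunit v='4328' u_from='s' u_to='min'
  1082/15
>>> archive carve p='/trehek'
  ok
>>> archive etch p='/trehek/tut' c='ponoca'
  created
>>> archive strike p='/trehek'
  ToolError: not empty
>>> archive etch p='/prizim' c='smihejek'
  created
>>> archive shunt s='/prizim' d='/trehek/greso'
  ok
>>> archive shunt s='/trehek/tut' d='/trehek/ro'
  ok
>>> archive carve p='/sin_ax'
  ok
>>> archive etch p='/trehek/greso' c='snifi'
  overwrote


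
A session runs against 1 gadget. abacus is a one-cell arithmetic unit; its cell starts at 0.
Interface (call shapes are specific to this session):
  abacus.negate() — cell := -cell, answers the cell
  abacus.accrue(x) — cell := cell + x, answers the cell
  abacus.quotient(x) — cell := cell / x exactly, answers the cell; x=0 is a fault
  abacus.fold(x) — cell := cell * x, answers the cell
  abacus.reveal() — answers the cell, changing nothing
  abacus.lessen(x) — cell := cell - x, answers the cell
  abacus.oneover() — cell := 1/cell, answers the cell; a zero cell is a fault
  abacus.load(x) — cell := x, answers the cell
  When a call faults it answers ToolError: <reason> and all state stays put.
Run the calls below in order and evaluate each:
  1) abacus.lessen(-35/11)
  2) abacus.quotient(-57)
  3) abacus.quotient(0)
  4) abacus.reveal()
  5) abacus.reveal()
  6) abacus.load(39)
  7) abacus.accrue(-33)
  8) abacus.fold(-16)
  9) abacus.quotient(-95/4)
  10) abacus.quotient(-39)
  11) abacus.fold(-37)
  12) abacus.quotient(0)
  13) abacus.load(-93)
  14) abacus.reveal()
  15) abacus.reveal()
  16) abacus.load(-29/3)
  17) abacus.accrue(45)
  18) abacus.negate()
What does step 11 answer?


% lessen x: -35/11
[out] 35/11
% quotient x: -57
[out] -35/627
% quotient x: 0
[out] ToolError: division by zero
% reveal
[out] -35/627
% reveal
[out] -35/627
% load x: 39
[out] 39
% accrue x: -33
[out] 6
% fold x: -16
[out] -96
% quotient x: -95/4
[out] 384/95
% quotient x: -39
[out] -128/1235
% fold x: -37
[out] 4736/1235
% quotient x: 0
[out] ToolError: division by zero
% load x: -93
[out] -93
% reveal
[out] -93
% reveal
[out] -93
% load x: -29/3
[out] -29/3
% accrue x: 45
[out] 106/3
% negate
[out] -106/3

Answer: 4736/1235


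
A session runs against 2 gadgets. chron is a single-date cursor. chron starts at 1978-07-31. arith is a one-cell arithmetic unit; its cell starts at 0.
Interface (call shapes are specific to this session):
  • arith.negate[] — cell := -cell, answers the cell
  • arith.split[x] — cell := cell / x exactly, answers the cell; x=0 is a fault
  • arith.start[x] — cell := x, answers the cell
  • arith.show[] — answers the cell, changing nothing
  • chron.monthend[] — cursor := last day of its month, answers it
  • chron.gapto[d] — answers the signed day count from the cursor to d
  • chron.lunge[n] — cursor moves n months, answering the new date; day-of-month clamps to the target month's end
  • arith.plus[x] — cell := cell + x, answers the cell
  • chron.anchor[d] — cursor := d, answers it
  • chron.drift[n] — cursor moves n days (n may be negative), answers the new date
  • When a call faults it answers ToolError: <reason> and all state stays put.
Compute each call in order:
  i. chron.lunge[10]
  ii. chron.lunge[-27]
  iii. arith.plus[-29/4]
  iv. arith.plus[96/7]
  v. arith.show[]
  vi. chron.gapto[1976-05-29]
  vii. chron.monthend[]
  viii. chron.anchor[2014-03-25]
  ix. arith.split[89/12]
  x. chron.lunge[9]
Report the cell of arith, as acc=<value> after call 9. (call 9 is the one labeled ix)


Invoking lunge on 10, giving 1979-05-31.
I try lunge on -27, giving 1977-02-28.
I use plus on -29/4, which returns -29/4.
I invoke plus on 96/7, giving 181/28.
I use show(), giving 181/28.
Then gapto on 1976-05-29, and get -275.
I invoke monthend(), and get 1977-02-28.
I use anchor on 2014-03-25, — result: 2014-03-25.
Invoking split on 89/12, giving 543/623.
Invoking lunge on 9, and see 2014-12-25.

Answer: acc=543/623


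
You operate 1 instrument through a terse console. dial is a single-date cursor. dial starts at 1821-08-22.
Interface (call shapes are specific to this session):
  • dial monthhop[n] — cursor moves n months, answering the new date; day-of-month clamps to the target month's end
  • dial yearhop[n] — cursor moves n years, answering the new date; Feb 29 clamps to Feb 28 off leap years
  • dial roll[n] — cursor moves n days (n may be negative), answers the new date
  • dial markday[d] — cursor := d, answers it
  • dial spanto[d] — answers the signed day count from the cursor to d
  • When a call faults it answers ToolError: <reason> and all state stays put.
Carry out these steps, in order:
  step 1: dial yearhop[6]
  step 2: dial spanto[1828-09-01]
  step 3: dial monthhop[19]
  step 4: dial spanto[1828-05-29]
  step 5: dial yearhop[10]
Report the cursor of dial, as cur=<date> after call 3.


==> dial yearhop(n='6')
<== 1827-08-22
==> dial spanto(d='1828-09-01')
<== 376
==> dial monthhop(n='19')
<== 1829-03-22
==> dial spanto(d='1828-05-29')
<== -297
==> dial yearhop(n='10')
<== 1839-03-22

Answer: cur=1829-03-22


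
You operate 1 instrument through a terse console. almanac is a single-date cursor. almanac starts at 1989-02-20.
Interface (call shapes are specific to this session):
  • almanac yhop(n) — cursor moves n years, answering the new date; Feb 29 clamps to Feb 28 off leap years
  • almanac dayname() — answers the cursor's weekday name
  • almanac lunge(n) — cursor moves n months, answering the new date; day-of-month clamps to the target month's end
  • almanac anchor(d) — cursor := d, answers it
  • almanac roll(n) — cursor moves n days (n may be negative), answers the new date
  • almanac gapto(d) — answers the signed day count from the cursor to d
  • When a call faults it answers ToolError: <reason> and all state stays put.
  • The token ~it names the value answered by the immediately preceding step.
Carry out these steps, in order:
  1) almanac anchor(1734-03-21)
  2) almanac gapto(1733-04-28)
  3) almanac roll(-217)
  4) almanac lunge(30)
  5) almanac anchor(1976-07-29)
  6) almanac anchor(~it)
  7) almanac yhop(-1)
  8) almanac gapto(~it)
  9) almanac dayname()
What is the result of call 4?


Answer: 1736-02-16

Derivation:
I try almanac anchor with d='1734-03-21', yielding 1734-03-21.
I run almanac gapto with d='1733-04-28': -327.
Next I call almanac roll with n='-217', and observe 1733-08-16.
Invoking almanac lunge with n='30', → 1736-02-16.
Invoking almanac anchor with d='1976-07-29', which returns 1976-07-29.
Then almanac anchor with d='~it', and get 1976-07-29.
I call almanac yhop with n='-1', and observe 1975-07-29.
I call almanac gapto with d='~it', yielding 0.
I call almanac dayname, and observe Tuesday.


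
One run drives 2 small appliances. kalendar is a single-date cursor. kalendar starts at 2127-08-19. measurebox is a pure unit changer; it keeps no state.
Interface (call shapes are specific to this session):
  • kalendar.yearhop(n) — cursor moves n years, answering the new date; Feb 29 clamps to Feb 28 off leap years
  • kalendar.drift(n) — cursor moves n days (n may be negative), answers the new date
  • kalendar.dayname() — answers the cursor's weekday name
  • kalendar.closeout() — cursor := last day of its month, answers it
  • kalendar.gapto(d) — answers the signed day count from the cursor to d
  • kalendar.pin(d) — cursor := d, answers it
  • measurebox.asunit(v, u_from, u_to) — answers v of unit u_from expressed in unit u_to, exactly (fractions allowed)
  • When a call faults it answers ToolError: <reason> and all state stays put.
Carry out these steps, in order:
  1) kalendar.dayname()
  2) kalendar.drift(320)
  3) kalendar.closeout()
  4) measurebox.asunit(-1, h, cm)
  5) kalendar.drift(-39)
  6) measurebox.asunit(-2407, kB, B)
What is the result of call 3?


Answer: 2128-07-31

Derivation:
-> kalendar.dayname()
<- Tuesday
-> kalendar.drift(n→320)
<- 2128-07-04
-> kalendar.closeout()
<- 2128-07-31
-> measurebox.asunit(v→-1, u_from→h, u_to→cm)
<- ToolError: incompatible units
-> kalendar.drift(n→-39)
<- 2128-06-22
-> measurebox.asunit(v→-2407, u_from→kB, u_to→B)
<- -2407000


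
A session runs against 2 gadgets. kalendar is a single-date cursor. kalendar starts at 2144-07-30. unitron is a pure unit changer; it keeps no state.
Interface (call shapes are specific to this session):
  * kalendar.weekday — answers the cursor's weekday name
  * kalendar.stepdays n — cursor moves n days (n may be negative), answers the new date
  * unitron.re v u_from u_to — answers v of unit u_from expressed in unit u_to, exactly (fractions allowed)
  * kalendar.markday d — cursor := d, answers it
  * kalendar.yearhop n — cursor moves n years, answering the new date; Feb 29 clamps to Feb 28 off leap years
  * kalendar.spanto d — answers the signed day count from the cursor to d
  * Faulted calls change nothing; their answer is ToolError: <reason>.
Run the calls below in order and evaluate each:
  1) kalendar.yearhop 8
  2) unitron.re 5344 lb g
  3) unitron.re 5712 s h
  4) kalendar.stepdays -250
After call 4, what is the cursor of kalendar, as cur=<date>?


Answer: cur=2151-11-23

Derivation:
Calling kalendar.yearhop(8), → 2152-07-30.
Calling unitron.re(5344, lb, g), → 7574992579/3125.
I use unitron.re(5712, s, h), yielding 119/75.
I try kalendar.stepdays(-250), giving 2151-11-23.
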